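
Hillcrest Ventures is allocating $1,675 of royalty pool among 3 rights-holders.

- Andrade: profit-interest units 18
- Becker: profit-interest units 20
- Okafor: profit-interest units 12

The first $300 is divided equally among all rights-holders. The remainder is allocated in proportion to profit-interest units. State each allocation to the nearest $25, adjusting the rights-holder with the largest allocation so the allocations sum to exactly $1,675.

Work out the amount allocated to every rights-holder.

Andrade: $600 | Becker: $650 | Okafor: $425

$300 shared equally gives $100 per rights-holder.
Remainder $1,375 by profit-interest units (total 50): Andrade 495.00 → $500; Becker 550.00 → $550; Okafor 330.00 → $325.
Totals: Andrade $100 + $500 = $600; Becker $100 + $550 = $650; Okafor $100 + $325 = $425.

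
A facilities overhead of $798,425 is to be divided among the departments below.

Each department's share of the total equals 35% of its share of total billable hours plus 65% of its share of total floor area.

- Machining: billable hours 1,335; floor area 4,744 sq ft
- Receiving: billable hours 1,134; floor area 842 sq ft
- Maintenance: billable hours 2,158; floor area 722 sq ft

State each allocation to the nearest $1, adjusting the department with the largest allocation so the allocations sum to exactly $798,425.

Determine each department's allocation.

Machining: $470,929 · Receiving: $137,762 · Maintenance: $189,734

Billable hours total 4,627; floor area total 6,308.
Blended shares (35% billable hours + 65% floor area): Machining 0.5898; Receiving 0.1725; Maintenance 0.2376.
Pro-rata amounts: Machining 470,929.37; Receiving 137,761.82; Maintenance 189,733.81.
After rounding ($1): Machining $470,929; Receiving $137,762; Maintenance $189,734. Sum = $798,425.
Sum already equals the total — no adjustment.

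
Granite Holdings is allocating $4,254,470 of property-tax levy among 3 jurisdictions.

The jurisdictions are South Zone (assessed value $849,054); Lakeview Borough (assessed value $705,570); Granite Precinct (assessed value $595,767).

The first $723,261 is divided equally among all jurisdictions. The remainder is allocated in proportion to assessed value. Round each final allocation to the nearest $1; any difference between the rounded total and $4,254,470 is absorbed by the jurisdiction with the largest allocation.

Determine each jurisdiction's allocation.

South Zone: $1,635,339 · Lakeview Borough: $1,399,721 · Granite Precinct: $1,219,410

Equal tier: $723,261 ÷ 3 = $241,087 apiece.
Remainder $3,531,209 by assessed value (total 2,150,391): South Zone 1,394,252.08 → $1,394,252; Lakeview Borough 1,158,633.54 → $1,158,634; Granite Precinct 978,323.38 → $978,323.
Totals: South Zone $241,087 + $1,394,252 = $1,635,339; Lakeview Borough $241,087 + $1,158,634 = $1,399,721; Granite Precinct $241,087 + $978,323 = $1,219,410.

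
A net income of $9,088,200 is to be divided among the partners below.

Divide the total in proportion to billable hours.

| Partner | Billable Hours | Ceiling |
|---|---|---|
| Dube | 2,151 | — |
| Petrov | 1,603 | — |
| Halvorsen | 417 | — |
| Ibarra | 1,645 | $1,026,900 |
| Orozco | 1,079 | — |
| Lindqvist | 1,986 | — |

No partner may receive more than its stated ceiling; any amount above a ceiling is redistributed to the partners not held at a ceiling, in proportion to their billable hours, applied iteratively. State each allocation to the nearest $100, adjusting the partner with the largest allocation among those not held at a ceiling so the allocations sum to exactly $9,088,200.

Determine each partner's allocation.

Dube: $2,396,300; Petrov: $1,785,800; Halvorsen: $464,600; Ibarra: $1,026,900; Orozco: $1,202,100; Lindqvist: $2,212,500

Sum of billable hours: 8,881.
Proportional shares (ignoring caps): Dube 2,201,184.35; Petrov 1,640,399.12; Halvorsen 426,728.90; Ibarra 1,683,379.01; Orozco 1,104,173.83; Lindqvist 2,032,334.78.
Cap binds for Ibarra ($1,026,900); balance $8,061,300 reallocated over remaining billable hours 7,236.
Remaining shares: Dube 2,396,331.72 → $2,396,300; Petrov 1,785,829.73 → $1,785,800; Halvorsen 464,560.82 → $464,600; Orozco 1,202,065.05 → $1,202,100; Lindqvist 2,212,512.69 → $2,212,500.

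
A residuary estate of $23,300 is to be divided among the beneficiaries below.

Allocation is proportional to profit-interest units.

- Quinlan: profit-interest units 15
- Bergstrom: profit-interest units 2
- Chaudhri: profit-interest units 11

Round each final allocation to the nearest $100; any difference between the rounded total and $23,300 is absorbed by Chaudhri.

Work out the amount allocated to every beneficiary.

Sum of profit-interest units: 28.
Unrounded shares: Quinlan 15/28 × $23,300 = 12,482.14; Bergstrom 2/28 × $23,300 = 1,664.29; Chaudhri 11/28 × $23,300 = 9,153.57.
At nearest $100: Quinlan $12,500; Bergstrom $1,700; Chaudhri $9,200. Sum = $23,400.
Difference $23,300 − $23,400 = −$100 applied to Chaudhri: Chaudhri becomes $9,100.

Quinlan: $12,500 | Bergstrom: $1,700 | Chaudhri: $9,100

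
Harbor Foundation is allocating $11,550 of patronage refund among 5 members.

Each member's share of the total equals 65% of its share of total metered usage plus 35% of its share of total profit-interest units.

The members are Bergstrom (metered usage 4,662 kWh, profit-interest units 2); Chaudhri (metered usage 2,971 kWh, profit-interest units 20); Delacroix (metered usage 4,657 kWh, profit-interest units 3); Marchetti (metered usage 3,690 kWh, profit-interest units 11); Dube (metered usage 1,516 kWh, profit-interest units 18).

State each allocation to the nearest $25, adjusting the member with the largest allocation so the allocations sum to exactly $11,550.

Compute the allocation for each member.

Bergstrom: $2,150 · Chaudhri: $2,775 · Delacroix: $2,225 · Marchetti: $2,400 · Dube: $2,000

Metered usage total 17,496; profit-interest units total 54.
Blended shares (65% metered usage + 35% profit-interest units): Bergstrom 0.1862; Chaudhri 0.2400; Delacroix 0.1925; Marchetti 0.2084; Dube 0.1730.
Raw shares: Bergstrom 2,150.18; Chaudhri 2,772.07; Delacroix 2,222.89; Marchetti 2,406.84; Dube 1,998.01.
After rounding ($25): Bergstrom $2,150; Chaudhri $2,775; Delacroix $2,225; Marchetti $2,400; Dube $2,000. Sum = $11,550.
Sum already equals the total — no adjustment.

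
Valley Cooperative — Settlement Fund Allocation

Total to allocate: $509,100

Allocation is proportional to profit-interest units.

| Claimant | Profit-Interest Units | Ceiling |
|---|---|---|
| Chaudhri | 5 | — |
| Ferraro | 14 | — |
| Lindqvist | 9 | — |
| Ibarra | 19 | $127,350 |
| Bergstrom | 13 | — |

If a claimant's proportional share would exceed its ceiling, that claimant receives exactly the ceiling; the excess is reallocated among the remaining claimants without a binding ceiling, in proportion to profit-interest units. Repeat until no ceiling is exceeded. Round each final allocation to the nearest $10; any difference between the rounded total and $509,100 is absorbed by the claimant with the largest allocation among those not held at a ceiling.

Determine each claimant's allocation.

Chaudhri: $46,550; Ferraro: $130,360; Lindqvist: $83,800; Ibarra: $127,350; Bergstrom: $121,040

Profit-interest units total: 60.
Pro-rata shares before constraints: Chaudhri 42,425.00; Ferraro 118,790.00; Lindqvist 76,365.00; Ibarra 161,215.00; Bergstrom 110,305.00.
Capped: Ibarra ($127,350); residual $381,750 reallocated over remaining profit-interest units 41.
Redistributed shares: Chaudhri 46,554.88 → $46,550; Ferraro 130,353.66 → $130,350; Lindqvist 83,798.78 → $83,800; Bergstrom 121,042.68 → $121,040.
Rounding difference +$10 applied to Ferraro → $130,360.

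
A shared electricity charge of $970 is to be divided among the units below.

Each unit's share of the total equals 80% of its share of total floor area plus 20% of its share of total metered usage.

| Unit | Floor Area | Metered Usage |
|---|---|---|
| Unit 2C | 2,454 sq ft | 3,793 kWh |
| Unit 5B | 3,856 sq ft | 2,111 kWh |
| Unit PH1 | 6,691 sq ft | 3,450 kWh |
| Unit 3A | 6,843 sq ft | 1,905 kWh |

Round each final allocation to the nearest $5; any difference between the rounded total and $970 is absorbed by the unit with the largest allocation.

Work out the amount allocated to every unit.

Unit 2C: $160; Unit 5B: $185; Unit PH1: $325; Unit 3A: $300

Floor area total 19,844; metered usage total 11,259.
Blended shares (80% floor area + 20% metered usage): Unit 2C 0.1663; Unit 5B 0.1930; Unit PH1 0.3310; Unit 3A 0.3097.
Unrounded shares: Unit 2C 161.32; Unit 5B 187.16; Unit PH1 321.10; Unit 3A 300.42.
At nearest $5: Unit 2C $160; Unit 5B $185; Unit PH1 $320; Unit 3A $300. Sum = $965.
Difference $970 − $965 = +$5 applied to largest allocation (Unit PH1): Unit PH1 becomes $325.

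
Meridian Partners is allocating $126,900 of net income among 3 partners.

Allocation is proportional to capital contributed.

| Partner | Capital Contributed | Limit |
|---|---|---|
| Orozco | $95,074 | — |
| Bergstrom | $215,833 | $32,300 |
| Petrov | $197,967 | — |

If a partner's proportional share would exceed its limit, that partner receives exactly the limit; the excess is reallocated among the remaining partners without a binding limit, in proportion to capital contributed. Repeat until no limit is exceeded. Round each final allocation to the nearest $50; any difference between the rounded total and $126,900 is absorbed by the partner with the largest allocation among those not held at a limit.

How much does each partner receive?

Combined capital contributed = 508,874.
Proportional shares (ignoring caps): Orozco 23,708.99; Bergstrom 53,823.16; Petrov 49,367.84.
Capped: Bergstrom ($32,300); balance $94,600 reallocated over remaining capital contributed 293,041.
Shares after redistribution: Orozco 30,691.95 → $30,700; Petrov 63,908.05 → $63,900.

Orozco: $30,700 · Bergstrom: $32,300 · Petrov: $63,900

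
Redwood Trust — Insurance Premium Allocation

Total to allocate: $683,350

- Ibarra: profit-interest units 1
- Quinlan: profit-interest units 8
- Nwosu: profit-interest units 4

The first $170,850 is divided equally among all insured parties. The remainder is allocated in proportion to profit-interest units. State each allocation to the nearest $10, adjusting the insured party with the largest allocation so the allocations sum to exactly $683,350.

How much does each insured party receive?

Ibarra: $96,370; Quinlan: $372,340; Nwosu: $214,640

$170,850 shared equally gives $56,950 per insured party.
Remainder $512,500 by profit-interest units (total 13): Ibarra 39,423.08 → $39,420; Quinlan 315,384.62 → $315,380; Nwosu 157,692.31 → $157,690.
Rounding difference +$10 on remainder applied to Quinlan.
Totals: Ibarra $56,950 + $39,420 = $96,370; Quinlan $56,950 + $315,390 = $372,340; Nwosu $56,950 + $157,690 = $214,640.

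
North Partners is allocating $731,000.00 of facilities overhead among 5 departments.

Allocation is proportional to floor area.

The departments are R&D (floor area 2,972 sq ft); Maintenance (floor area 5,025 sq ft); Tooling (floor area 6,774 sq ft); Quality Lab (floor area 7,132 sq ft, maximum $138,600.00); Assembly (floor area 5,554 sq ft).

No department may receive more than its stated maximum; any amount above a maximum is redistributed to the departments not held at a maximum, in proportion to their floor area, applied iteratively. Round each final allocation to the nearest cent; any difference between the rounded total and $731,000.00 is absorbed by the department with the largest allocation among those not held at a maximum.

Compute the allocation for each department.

R&D: $86,623.02 | Maintenance: $146,460.52 | Tooling: $197,437.51 | Quality Lab: $138,600.00 | Assembly: $161,878.95

Floor area total: 27,457.
Pro-rata shares before constraints: R&D 79,124.8862; Maintenance 133,782.8241; Tooling 180,347.2339; Quality Lab 189,878.4281; Assembly 147,866.6278.
Cap binds for Quality Lab ($138,600.00); balance $592,400.00 reallocated over remaining floor area 20,325.
Remaining shares: R&D 86,623.0160 → $86,623.02; Maintenance 146,460.5166 → $146,460.52; Tooling 197,437.5203 → $197,437.52; Assembly 161,878.9471 → $161,878.95.
Rounding difference −$0.01 applied to Tooling → $197,437.51.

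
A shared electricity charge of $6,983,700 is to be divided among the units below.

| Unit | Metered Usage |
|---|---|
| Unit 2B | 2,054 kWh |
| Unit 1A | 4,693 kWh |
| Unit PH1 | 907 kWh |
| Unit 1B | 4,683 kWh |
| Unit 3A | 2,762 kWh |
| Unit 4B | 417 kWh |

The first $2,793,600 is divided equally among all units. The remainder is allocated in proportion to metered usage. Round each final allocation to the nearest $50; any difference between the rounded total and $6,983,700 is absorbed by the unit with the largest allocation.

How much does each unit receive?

$2,793,600 shared equally gives $465,600 per unit.
Remainder $4,190,100 by metered usage (total 15,516): Unit 2B 554,683.26 → $554,700; Unit 1A 1,267,345.92 → $1,267,350; Unit PH1 244,935.60 → $244,950; Unit 1B 1,264,645.42 → $1,264,650; Unit 3A 745,878.85 → $745,900; Unit 4B 112,610.96 → $112,600.
Rounding difference −$50 on remainder applied to Unit 1A.
Totals: Unit 2B $465,600 + $554,700 = $1,020,300; Unit 1A $465,600 + $1,267,300 = $1,732,900; Unit PH1 $465,600 + $244,950 = $710,550; Unit 1B $465,600 + $1,264,650 = $1,730,250; Unit 3A $465,600 + $745,900 = $1,211,500; Unit 4B $465,600 + $112,600 = $578,200.

Unit 2B: $1,020,300 · Unit 1A: $1,732,900 · Unit PH1: $710,550 · Unit 1B: $1,730,250 · Unit 3A: $1,211,500 · Unit 4B: $578,200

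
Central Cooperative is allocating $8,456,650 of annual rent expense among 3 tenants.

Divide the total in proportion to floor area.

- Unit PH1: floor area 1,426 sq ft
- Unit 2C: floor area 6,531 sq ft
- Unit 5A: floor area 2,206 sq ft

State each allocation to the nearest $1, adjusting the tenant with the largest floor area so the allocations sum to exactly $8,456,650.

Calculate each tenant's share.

Sum of floor area: 1,426 + 6,531 + 2,206 = 10,163.
Proportional shares: Unit PH1 1,186,577.08; Unit 2C 5,434,456.47; Unit 5A 1,835,616.44.
After rounding ($1): Unit PH1 $1,186,577; Unit 2C $5,434,456; Unit 5A $1,835,616. Sum = $8,456,649.
Difference $8,456,650 − $8,456,649 = +$1 applied to largest floor area (Unit 2C): Unit 2C becomes $5,434,457.

Unit PH1: $1,186,577 · Unit 2C: $5,434,457 · Unit 5A: $1,835,616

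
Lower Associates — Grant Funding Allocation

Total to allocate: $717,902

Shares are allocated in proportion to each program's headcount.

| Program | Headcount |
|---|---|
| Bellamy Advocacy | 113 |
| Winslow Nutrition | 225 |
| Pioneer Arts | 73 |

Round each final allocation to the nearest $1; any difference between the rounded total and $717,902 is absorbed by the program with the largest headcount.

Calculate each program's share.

Sum of headcount: 113 + 225 + 73 = 411.
Proportional shares: Bellamy Advocacy 197,379.38; Winslow Nutrition 393,012.04; Pioneer Arts 127,510.57.
At nearest $1: Bellamy Advocacy $197,379; Winslow Nutrition $393,012; Pioneer Arts $127,511. Sum = $717,902.
Rounded total matches; no reconciliation needed.

Bellamy Advocacy: $197,379; Winslow Nutrition: $393,012; Pioneer Arts: $127,511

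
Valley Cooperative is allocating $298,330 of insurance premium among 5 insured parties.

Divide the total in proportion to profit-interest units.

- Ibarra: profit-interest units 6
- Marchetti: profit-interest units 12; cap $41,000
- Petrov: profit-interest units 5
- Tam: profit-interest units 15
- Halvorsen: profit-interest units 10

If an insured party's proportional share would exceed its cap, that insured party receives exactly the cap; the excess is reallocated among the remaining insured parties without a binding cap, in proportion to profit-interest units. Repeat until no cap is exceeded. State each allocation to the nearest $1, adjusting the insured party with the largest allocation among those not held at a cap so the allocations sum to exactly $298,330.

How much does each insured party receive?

Ibarra: $42,888 | Marchetti: $41,000 | Petrov: $35,740 | Tam: $107,221 | Halvorsen: $71,481

Total profit-interest units = 48.
Pro-rata shares before constraints: Ibarra 37,291.25; Marchetti 74,582.50; Petrov 31,076.04; Tam 93,228.12; Halvorsen 62,152.08.
Cap binds for Marchetti ($41,000); residual $257,330 reallocated over remaining profit-interest units 36.
Shares after redistribution: Ibarra 42,888.33 → $42,888; Petrov 35,740.28 → $35,740; Tam 107,220.83 → $107,221; Halvorsen 71,480.56 → $71,481.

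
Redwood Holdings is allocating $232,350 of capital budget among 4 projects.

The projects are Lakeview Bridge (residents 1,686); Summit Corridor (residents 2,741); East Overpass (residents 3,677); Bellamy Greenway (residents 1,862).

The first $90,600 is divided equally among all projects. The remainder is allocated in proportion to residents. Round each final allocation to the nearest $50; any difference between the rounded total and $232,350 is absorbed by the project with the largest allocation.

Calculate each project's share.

$90,600 shared equally gives $22,650 per project.
Remainder $141,750 by residents (total 9,966): Lakeview Bridge 23,980.58 → $24,000; Summit Corridor 38,986.23 → $39,000; East Overpass 52,299.29 → $52,300; Bellamy Greenway 26,483.90 → $26,500.
Rounding difference −$50 on remainder applied to East Overpass.
Totals: Lakeview Bridge $22,650 + $24,000 = $46,650; Summit Corridor $22,650 + $39,000 = $61,650; East Overpass $22,650 + $52,250 = $74,900; Bellamy Greenway $22,650 + $26,500 = $49,150.

Lakeview Bridge: $46,650; Summit Corridor: $61,650; East Overpass: $74,900; Bellamy Greenway: $49,150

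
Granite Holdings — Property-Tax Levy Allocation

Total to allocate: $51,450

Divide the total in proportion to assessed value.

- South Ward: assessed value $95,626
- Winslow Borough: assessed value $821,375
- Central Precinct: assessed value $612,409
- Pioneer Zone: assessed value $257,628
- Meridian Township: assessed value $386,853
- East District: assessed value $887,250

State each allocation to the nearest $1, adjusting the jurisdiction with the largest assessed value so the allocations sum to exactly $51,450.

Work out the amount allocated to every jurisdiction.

Combined assessed value = 3,061,141.
Proportional shares: South Ward 95,626/3,061,141 × $51,450 = 1,607.23; Winslow Borough 821,375/3,061,141 × $51,450 = 13,805.23; Central Precinct 612,409/3,061,141 × $51,450 = 10,293.04; Pioneer Zone 257,628/3,061,141 × $51,450 = 4,330.07; Meridian Township 386,853/3,061,141 × $51,450 = 6,502.02; East District 887,250/3,061,141 × $51,450 = 14,912.42.
At nearest $1: South Ward $1,607; Winslow Borough $13,805; Central Precinct $10,293; Pioneer Zone $4,330; Meridian Township $6,502; East District $14,912. Sum = $51,449.
Difference $51,450 − $51,449 = +$1 applied to largest assessed value (East District): East District becomes $14,913.

South Ward: $1,607; Winslow Borough: $13,805; Central Precinct: $10,293; Pioneer Zone: $4,330; Meridian Township: $6,502; East District: $14,913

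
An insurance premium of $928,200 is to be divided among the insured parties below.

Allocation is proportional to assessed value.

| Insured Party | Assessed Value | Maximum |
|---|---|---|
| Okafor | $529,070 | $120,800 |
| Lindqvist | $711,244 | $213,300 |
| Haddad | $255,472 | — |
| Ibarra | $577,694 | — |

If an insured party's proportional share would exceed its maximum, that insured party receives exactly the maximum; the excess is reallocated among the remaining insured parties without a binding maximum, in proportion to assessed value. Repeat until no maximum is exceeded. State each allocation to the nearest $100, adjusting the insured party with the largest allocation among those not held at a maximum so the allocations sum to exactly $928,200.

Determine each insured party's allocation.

Okafor: $120,800; Lindqvist: $213,300; Haddad: $182,200; Ibarra: $411,900

Sum of assessed value: 2,073,480.
Unconstrained shares: Okafor 236,839.89; Lindqvist 318,390.67; Haddad 114,362.86; Ibarra 258,606.58.
Capped: Okafor ($120,800), Lindqvist ($213,300); balance $594,100 reallocated over remaining assessed value 833,166.
Remaining shares: Haddad 182,167.68 → $182,200; Ibarra 411,932.32 → $411,900.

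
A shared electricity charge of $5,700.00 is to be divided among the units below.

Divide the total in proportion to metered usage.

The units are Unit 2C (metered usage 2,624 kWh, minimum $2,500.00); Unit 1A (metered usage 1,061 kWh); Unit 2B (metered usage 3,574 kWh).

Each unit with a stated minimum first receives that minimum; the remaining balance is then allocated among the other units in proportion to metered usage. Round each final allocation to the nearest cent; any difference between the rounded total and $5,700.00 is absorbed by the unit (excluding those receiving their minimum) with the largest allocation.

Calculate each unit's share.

Unit 2C: $2,500.00 · Unit 1A: $732.51 · Unit 2B: $2,467.49

Fund the minimums — Unit 2C $2,500.00. Residual $3,200.00.
Residual split over remaining metered usage 4,635: Unit 1A 732.5135 → $732.51; Unit 2B 2,467.4865 → $2,467.49.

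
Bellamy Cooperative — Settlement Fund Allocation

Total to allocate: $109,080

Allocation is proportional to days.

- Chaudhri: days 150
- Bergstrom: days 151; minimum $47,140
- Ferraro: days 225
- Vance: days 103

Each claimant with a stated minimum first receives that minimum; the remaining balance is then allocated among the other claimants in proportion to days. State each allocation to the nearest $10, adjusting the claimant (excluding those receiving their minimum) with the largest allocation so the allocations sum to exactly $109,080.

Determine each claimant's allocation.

Chaudhri: $19,440 · Bergstrom: $47,140 · Ferraro: $29,150 · Vance: $13,350

Fund the minimums — Bergstrom $47,140. Balance $61,940.
Balance split over remaining days 478: Chaudhri 19,437.24 → $19,440; Ferraro 29,155.86 → $29,160; Vance 13,346.90 → $13,350.
Rounding difference −$10 applied to Ferraro → $29,150.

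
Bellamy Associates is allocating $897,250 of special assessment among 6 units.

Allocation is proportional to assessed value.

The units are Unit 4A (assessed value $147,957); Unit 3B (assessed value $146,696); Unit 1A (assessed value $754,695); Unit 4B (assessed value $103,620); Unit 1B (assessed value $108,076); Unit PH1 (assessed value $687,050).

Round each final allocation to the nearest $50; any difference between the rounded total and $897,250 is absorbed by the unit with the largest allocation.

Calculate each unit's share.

Combined assessed value = 1,948,094.
Proportional shares: Unit 4A 147,957/1,948,094 × $897,250 = 68,145.80; Unit 3B 146,696/1,948,094 × $897,250 = 67,565.01; Unit 1A 754,695/1,948,094 × $897,250 = 347,596.21; Unit 4B 103,620/1,948,094 × $897,250 = 47,725.13; Unit 1B 108,076/1,948,094 × $897,250 = 49,777.47; Unit PH1 687,050/1,948,094 × $897,250 = 316,440.38.
At nearest $50: Unit 4A $68,150; Unit 3B $67,550; Unit 1A $347,600; Unit 4B $47,750; Unit 1B $49,800; Unit PH1 $316,450. Sum = $897,300.
Difference $897,250 − $897,300 = −$50 applied to largest allocation (Unit 1A): Unit 1A becomes $347,550.

Unit 4A: $68,150 | Unit 3B: $67,550 | Unit 1A: $347,550 | Unit 4B: $47,750 | Unit 1B: $49,800 | Unit PH1: $316,450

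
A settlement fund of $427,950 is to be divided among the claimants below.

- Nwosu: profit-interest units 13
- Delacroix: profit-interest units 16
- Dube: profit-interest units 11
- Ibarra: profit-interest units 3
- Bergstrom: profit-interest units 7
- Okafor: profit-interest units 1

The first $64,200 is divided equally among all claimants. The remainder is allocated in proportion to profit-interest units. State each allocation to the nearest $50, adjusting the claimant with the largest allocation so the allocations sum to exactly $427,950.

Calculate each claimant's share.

Equal tier: $64,200 ÷ 6 = $10,700 apiece.
Remainder $363,750 by profit-interest units (total 51): Nwosu 92,720.59 → $92,700; Delacroix 114,117.65 → $114,100; Dube 78,455.88 → $78,450; Ibarra 21,397.06 → $21,400; Bergstrom 49,926.47 → $49,950; Okafor 7,132.35 → $7,150.
Totals: Nwosu $10,700 + $92,700 = $103,400; Delacroix $10,700 + $114,100 = $124,800; Dube $10,700 + $78,450 = $89,150; Ibarra $10,700 + $21,400 = $32,100; Bergstrom $10,700 + $49,950 = $60,650; Okafor $10,700 + $7,150 = $17,850.

Nwosu: $103,400 · Delacroix: $124,800 · Dube: $89,150 · Ibarra: $32,100 · Bergstrom: $60,650 · Okafor: $17,850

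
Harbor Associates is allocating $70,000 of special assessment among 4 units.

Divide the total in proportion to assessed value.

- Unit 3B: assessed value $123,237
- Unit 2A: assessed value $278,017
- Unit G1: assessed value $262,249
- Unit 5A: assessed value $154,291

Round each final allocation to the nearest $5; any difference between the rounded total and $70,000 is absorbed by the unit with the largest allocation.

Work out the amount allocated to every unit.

Sum of assessed value: 817,794.
Raw shares: Unit 3B 123,237/817,794 × $70,000 = 10,548.61; Unit 2A 278,017/817,794 × $70,000 = 23,797.18; Unit G1 262,249/817,794 × $70,000 = 22,447.499; Unit 5A 154,291/817,794 × $70,000 = 13,206.71.
Rounded to nearest $5: Unit 3B $10,550; Unit 2A $23,795; Unit G1 $22,445; Unit 5A $13,205. Sum = $69,995.
Difference $70,000 − $69,995 = +$5 applied to largest allocation (Unit 2A): Unit 2A becomes $23,800.

Unit 3B: $10,550 | Unit 2A: $23,800 | Unit G1: $22,445 | Unit 5A: $13,205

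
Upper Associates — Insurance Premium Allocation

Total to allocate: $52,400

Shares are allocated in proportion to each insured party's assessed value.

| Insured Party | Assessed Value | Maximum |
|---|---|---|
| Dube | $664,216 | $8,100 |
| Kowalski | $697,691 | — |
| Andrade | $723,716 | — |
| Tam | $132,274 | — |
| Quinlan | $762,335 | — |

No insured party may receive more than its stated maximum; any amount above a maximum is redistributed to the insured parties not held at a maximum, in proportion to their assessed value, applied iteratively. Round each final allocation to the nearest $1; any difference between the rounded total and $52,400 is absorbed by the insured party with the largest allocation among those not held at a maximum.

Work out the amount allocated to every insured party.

Combined assessed value = 2,980,232.
Unconstrained shares: Dube 11,678.59; Kowalski 12,267.17; Andrade 12,724.75; Tam 2,325.71; Quinlan 13,403.77.
Held at cap: Dube ($8,100); balance $44,300 reallocated over remaining assessed value 2,316,016.
Redistributed shares: Kowalski 13,345.21 → $13,345; Andrade 13,843.00 → $13,843; Tam 2,530.09 → $2,530; Quinlan 14,581.70 → $14,582.

Dube: $8,100 | Kowalski: $13,345 | Andrade: $13,843 | Tam: $2,530 | Quinlan: $14,582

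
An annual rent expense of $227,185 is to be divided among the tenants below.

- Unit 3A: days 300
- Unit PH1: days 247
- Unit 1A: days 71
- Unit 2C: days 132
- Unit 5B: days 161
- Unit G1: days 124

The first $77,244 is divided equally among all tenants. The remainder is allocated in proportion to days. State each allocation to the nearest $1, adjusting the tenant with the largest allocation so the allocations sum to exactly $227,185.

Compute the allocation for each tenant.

First tranche $77,244 split equally: $12,874 each.
Remainder $149,941 by days (total 1,035): Unit 3A 43,461.16 → $43,461; Unit PH1 35,783.02 → $35,783; Unit 1A 10,285.81 → $10,286; Unit 2C 19,122.91 → $19,123; Unit 5B 23,324.16 → $23,324; Unit G1 17,963.95 → $17,964.
Totals: Unit 3A $12,874 + $43,461 = $56,335; Unit PH1 $12,874 + $35,783 = $48,657; Unit 1A $12,874 + $10,286 = $23,160; Unit 2C $12,874 + $19,123 = $31,997; Unit 5B $12,874 + $23,324 = $36,198; Unit G1 $12,874 + $17,964 = $30,838.

Unit 3A: $56,335 · Unit PH1: $48,657 · Unit 1A: $23,160 · Unit 2C: $31,997 · Unit 5B: $36,198 · Unit G1: $30,838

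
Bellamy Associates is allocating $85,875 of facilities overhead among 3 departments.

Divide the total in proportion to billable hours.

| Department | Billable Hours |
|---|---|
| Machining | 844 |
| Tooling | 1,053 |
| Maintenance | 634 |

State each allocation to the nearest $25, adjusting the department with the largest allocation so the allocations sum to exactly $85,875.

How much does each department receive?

Sum of billable hours: 2,531.
Proportional shares: Machining 844/2,531 × $85,875 = 28,636.31; Tooling 1,053/2,531 × $85,875 = 35,727.53; Maintenance 634/2,531 × $85,875 = 21,511.16.
After rounding ($25): Machining $28,625; Tooling $35,725; Maintenance $21,500. Sum = $85,850.
Difference $85,875 − $85,850 = +$25 applied to largest allocation (Tooling): Tooling becomes $35,750.

Machining: $28,625 · Tooling: $35,750 · Maintenance: $21,500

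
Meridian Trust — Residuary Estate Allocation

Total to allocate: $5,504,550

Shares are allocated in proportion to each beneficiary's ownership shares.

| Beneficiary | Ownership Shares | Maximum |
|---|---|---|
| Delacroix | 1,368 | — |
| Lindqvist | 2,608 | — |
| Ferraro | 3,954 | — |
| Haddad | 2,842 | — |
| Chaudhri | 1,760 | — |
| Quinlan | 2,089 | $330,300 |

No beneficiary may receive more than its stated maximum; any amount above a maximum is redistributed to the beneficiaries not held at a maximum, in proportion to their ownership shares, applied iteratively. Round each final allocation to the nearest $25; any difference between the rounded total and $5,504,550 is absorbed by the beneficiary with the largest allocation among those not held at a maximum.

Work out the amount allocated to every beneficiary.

Delacroix: $564,825; Lindqvist: $1,076,800; Ferraro: $1,632,525; Haddad: $1,173,425; Chaudhri: $726,675; Quinlan: $330,300

Combined ownership shares = 14,621.
Unconstrained shares: Delacroix 515,028.00; Lindqvist 981,866.25; Ferraro 1,488,611.63; Haddad 1,069,963.14; Chaudhri 662,609.12; Quinlan 786,471.85.
Held at cap: Quinlan ($330,300); balance $5,174,250 reallocated over remaining ownership shares 12,532.
Remaining shares: Delacroix 564,823.97 → $564,825; Lindqvist 1,076,798.91 → $1,076,800; Ferraro 1,632,539.46 → $1,632,550; Haddad 1,173,413.54 → $1,173,425; Chaudhri 726,674.11 → $726,675.
Rounding difference −$25 applied to Ferraro → $1,632,525.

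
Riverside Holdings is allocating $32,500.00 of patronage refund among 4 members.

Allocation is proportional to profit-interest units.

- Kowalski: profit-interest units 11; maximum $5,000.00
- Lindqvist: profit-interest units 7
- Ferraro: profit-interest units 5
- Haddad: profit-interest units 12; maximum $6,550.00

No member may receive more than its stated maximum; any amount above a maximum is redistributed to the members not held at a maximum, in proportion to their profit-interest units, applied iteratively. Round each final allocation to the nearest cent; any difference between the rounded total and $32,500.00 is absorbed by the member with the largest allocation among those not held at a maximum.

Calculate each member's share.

Kowalski: $5,000.00 · Lindqvist: $12,220.83 · Ferraro: $8,729.17 · Haddad: $6,550.00

Sum of profit-interest units: 35.
Proportional shares (ignoring caps): Kowalski 10,214.2857; Lindqvist 6,500.0000; Ferraro 4,642.8571; Haddad 11,142.8571.
Held at cap: Kowalski ($5,000.00), Haddad ($6,550.00); balance $20,950.00 reallocated over remaining profit-interest units 12.
Shares after redistribution: Lindqvist 12,220.8333 → $12,220.83; Ferraro 8,729.1667 → $8,729.17.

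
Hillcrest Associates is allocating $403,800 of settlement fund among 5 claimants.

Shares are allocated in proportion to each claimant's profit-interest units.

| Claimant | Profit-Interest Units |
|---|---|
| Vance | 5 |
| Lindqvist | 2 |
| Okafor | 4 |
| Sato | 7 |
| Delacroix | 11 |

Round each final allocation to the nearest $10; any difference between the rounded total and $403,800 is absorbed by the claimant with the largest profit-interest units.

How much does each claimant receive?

Total profit-interest units = 5 + 2 + 4 + 7 + 11 = 29.
Proportional shares: Vance 69,620.69; Lindqvist 27,848.28; Okafor 55,696.55; Sato 97,468.97; Delacroix 153,165.52.
At nearest $10: Vance $69,620; Lindqvist $27,850; Okafor $55,700; Sato $97,470; Delacroix $153,170. Sum = $403,810.
Difference $403,800 − $403,810 = −$10 applied to largest profit-interest units (Delacroix): Delacroix becomes $153,160.

Vance: $69,620 | Lindqvist: $27,850 | Okafor: $55,700 | Sato: $97,470 | Delacroix: $153,160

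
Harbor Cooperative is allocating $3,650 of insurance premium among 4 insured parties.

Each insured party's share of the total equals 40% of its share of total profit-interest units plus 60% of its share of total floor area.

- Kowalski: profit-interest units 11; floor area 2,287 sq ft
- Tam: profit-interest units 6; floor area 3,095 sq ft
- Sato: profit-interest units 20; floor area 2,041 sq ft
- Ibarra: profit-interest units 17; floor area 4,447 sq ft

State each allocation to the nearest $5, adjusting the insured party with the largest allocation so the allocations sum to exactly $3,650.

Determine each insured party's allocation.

Totals — profit-interest units 54, floor area 11,870.
Combined weights (40% profit-interest units + 60% floor area): Kowalski 0.1971; Tam 0.2009; Sato 0.2513; Ibarra 0.3507.
Unrounded shares: Kowalski 719.36; Tam 733.25; Sato 917.30; Ibarra 1,280.10.
At nearest $5: Kowalski $720; Tam $735; Sato $915; Ibarra $1,280. Sum = $3,650.
Rounded total matches; no reconciliation needed.

Kowalski: $720 | Tam: $735 | Sato: $915 | Ibarra: $1,280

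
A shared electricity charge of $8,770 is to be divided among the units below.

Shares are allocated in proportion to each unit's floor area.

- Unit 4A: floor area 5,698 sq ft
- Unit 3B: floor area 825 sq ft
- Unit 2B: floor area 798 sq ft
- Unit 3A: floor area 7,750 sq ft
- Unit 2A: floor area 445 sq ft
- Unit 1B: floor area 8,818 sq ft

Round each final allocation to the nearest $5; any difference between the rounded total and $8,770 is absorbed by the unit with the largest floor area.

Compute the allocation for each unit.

Combined floor area = 24,334.
Unrounded shares: Unit 4A 5,698/24,334 × $8,770 = 2,053.57; Unit 3B 825/24,334 × $8,770 = 297.33; Unit 2B 798/24,334 × $8,770 = 287.60; Unit 3A 7,750/24,334 × $8,770 = 2,793.11; Unit 2A 445/24,334 × $8,770 = 160.38; Unit 1B 8,818/24,334 × $8,770 = 3,178.02.
Rounded to nearest $5: Unit 4A $2,055; Unit 3B $295; Unit 2B $290; Unit 3A $2,795; Unit 2A $160; Unit 1B $3,180. Sum = $8,775.
Difference $8,770 − $8,775 = −$5 applied to largest floor area (Unit 1B): Unit 1B becomes $3,175.

Unit 4A: $2,055 · Unit 3B: $295 · Unit 2B: $290 · Unit 3A: $2,795 · Unit 2A: $160 · Unit 1B: $3,175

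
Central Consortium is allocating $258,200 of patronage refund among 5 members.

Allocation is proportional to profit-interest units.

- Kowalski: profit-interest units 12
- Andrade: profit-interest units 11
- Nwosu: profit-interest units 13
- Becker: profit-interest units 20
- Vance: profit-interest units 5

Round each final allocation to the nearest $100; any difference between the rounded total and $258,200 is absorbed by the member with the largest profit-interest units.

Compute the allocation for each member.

Combined profit-interest units = 61.
Raw shares: Kowalski 12/61 × $258,200 = 50,793.44; Andrade 11/61 × $258,200 = 46,560.66; Nwosu 13/61 × $258,200 = 55,026.23; Becker 20/61 × $258,200 = 84,655.74; Vance 5/61 × $258,200 = 21,163.93.
After rounding ($100): Kowalski $50,800; Andrade $46,600; Nwosu $55,000; Becker $84,700; Vance $21,200. Sum = $258,300.
Difference $258,200 − $258,300 = −$100 applied to largest profit-interest units (Becker): Becker becomes $84,600.

Kowalski: $50,800 | Andrade: $46,600 | Nwosu: $55,000 | Becker: $84,600 | Vance: $21,200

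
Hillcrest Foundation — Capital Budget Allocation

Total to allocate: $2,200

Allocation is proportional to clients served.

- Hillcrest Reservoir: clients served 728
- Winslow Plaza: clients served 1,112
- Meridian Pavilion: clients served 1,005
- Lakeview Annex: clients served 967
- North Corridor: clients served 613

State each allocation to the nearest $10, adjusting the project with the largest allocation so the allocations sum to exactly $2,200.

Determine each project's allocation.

Clients served total: 4,425.
Raw shares: Hillcrest Reservoir 728/4,425 × $2,200 = 361.94; Winslow Plaza 1,112/4,425 × $2,200 = 552.86; Meridian Pavilion 1,005/4,425 × $2,200 = 499.66; Lakeview Annex 967/4,425 × $2,200 = 480.77; North Corridor 613/4,425 × $2,200 = 304.77.
At nearest $10: Hillcrest Reservoir $360; Winslow Plaza $550; Meridian Pavilion $500; Lakeview Annex $480; North Corridor $300. Sum = $2,190.
Difference $2,200 − $2,190 = +$10 applied to largest allocation (Winslow Plaza): Winslow Plaza becomes $560.

Hillcrest Reservoir: $360; Winslow Plaza: $560; Meridian Pavilion: $500; Lakeview Annex: $480; North Corridor: $300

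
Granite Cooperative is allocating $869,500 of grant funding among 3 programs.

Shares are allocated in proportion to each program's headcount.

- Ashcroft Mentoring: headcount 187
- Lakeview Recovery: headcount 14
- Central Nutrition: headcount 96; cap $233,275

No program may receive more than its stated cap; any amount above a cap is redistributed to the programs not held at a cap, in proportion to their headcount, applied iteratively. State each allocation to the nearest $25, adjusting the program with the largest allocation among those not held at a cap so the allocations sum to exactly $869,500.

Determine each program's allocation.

Total headcount = 297.
Unconstrained shares: Ashcroft Mentoring 547,462.96; Lakeview Recovery 40,986.53; Central Nutrition 281,050.51.
Capped: Central Nutrition ($233,275); balance $636,225 reallocated over remaining headcount 201.
Remaining shares: Ashcroft Mentoring 591,910.82 → $591,900; Lakeview Recovery 44,314.18 → $44,325.

Ashcroft Mentoring: $591,900; Lakeview Recovery: $44,325; Central Nutrition: $233,275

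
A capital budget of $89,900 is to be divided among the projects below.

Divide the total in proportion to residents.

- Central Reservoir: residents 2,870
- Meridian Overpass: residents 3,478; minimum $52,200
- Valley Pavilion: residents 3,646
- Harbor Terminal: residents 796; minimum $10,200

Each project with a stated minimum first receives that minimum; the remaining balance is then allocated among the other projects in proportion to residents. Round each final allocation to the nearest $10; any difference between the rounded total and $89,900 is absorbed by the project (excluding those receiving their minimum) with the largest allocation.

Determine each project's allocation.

Central Reservoir: $12,110; Meridian Overpass: $52,200; Valley Pavilion: $15,390; Harbor Terminal: $10,200

Guaranteed amounts: Meridian Overpass $52,200; Harbor Terminal $10,200. Residual $27,500.
Residual split over remaining residents 6,516: Central Reservoir 12,112.49 → $12,110; Valley Pavilion 15,387.51 → $15,390.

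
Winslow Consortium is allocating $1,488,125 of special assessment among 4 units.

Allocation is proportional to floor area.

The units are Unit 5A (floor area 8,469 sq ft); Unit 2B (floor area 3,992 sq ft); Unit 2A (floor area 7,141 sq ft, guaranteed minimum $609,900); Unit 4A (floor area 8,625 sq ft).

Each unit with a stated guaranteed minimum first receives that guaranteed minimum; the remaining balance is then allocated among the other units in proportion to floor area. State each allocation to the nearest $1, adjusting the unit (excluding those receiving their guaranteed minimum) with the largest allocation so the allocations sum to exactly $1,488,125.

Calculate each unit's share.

Unit 5A: $352,731 | Unit 2B: $166,265 | Unit 2A: $609,900 | Unit 4A: $359,229

Guaranteed amounts: Unit 2A $609,900. Residual $878,225.
Residual split over remaining floor area 21,086: Unit 5A 352,731.08 → $352,731; Unit 2B 166,265.49 → $166,265; Unit 4A 359,228.43 → $359,228.
Rounding difference +$1 applied to Unit 4A → $359,229.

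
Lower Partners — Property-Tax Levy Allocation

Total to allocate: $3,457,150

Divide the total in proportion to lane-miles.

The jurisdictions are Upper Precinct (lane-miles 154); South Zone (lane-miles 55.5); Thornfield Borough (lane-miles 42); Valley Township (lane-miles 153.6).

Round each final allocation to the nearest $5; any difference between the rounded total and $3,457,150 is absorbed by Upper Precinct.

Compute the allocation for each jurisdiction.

Upper Precinct: $1,314,250 | South Zone: $473,640 | Thornfield Borough: $358,430 | Valley Township: $1,310,830

Lane-miles total: 405.1.
Unrounded shares: Upper Precinct 154/405.1 × $3,457,150 = 1,314,246.11; South Zone 55.5/405.1 × $3,457,150 = 473,640.64; Thornfield Borough 42/405.1 × $3,457,150 = 358,430.76; Valley Township 153.6/405.1 × $3,457,150 = 1,310,832.49.
Rounded to nearest $5: Upper Precinct $1,314,245; South Zone $473,640; Thornfield Borough $358,430; Valley Township $1,310,830. Sum = $3,457,145.
Difference $3,457,150 − $3,457,145 = +$5 applied to Upper Precinct: Upper Precinct becomes $1,314,250.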